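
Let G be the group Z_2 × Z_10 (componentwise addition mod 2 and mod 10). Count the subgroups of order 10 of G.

|G| = 20 and 10 | 20, so subgroups of order 10 are possible by Lagrange.
The subgroups of order 10 are: {(0,0), (0,1), (0,2), (0,3), (0,4), (0,5), (0,6), (0,7), (0,8), (0,9)}; {(0,0), (0,2), (0,4), (0,6), (0,8), (1,0), (1,2), (1,4), (1,6), (1,8)}; {(0,0), (0,2), (0,4), (0,6), (0,8), (1,1), (1,3), (1,5), (1,7), (1,9)}.
So G has 3 subgroups of order 10.

3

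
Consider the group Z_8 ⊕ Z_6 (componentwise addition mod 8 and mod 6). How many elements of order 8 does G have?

8

An element (a,b) has order lcm(ord(a), ord(b)); count pairs with lcm equal to 8.
Enumerating gives 8 such elements.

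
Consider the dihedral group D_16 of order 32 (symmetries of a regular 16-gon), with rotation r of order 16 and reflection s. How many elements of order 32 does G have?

0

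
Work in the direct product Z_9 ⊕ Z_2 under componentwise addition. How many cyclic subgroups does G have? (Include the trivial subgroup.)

6

A cyclic subgroup of order d is generated by each of its φ(d) elements of order d, so the cyclic subgroups of order d number (#elements of order d)/φ(d).
Cyclic subgroups by order — order 1: 1; order 2: 1; order 3: 1; order 6: 1; order 9: 1; order 18: 1.
Total: 6.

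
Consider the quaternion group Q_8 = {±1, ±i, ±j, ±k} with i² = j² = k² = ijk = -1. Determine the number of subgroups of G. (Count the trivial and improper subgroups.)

6

|G| = 8, so by Lagrange every subgroup order divides 8. Divisors: 1, 2, 4, 8.
Subgroups by order — order 1: 1; order 2: 1; order 4: 3; order 8: 1.
Total: 1 + 1 + 3 + 1 = 6.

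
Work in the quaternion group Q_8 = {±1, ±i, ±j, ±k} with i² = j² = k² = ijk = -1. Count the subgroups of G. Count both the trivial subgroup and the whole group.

6

|G| = 8, so by Lagrange every subgroup order divides 8. Divisors: 1, 2, 4, 8.
Subgroups by order — order 1: 1; order 2: 1; order 4: 3; order 8: 1.
Total: 1 + 1 + 3 + 1 = 6.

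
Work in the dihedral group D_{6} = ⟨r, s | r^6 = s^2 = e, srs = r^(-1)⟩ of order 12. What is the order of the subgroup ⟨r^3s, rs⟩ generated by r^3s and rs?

6

|⟨r^3s⟩| = 2 and |⟨rs⟩| = 2, so |H| is a multiple of lcm(2, 2) = 2 and divides |G| = 12.
Closing under the operation: H = {e, r^2, r^4, rs, r^3s, r^5s}, so |H| = 6.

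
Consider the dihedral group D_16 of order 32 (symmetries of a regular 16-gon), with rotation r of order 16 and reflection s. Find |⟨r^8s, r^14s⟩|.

16

|⟨r^8s⟩| = 2 and |⟨r^14s⟩| = 2, so |H| is a multiple of lcm(2, 2) = 2 and divides |G| = 32.
Closing under the operation: H = {e, r^2, r^4, r^6, r^8, r^10, r^12, r^14, s, r^2s, r^4s, r^6s, r^8s, r^10s, r^12s, r^14s}, so |H| = 16.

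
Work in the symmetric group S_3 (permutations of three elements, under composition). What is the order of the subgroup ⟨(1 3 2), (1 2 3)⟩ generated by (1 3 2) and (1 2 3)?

3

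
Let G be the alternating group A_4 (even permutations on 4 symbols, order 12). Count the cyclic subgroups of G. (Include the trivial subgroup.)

Each element a generates a cyclic subgroup ⟨a⟩; distinct elements may generate the same one (a cyclic group of order d has φ(d) generators).
Cyclic subgroups by order — order 1: 1; order 2: 3; order 3: 4.
Total: 8.

8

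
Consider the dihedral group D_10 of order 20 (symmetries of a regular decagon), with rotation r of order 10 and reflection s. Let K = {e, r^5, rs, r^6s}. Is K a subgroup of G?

Yes

|K| = 4 divides |G| = 20, consistent with Lagrange.
K contains the identity, every element's inverse is in K, and K is closed under ·: it is a subgroup.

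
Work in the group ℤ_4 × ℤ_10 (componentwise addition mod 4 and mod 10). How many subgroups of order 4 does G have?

|G| = 40 and 4 | 40, so subgroups of order 4 are possible by Lagrange.
The subgroups of order 4 are: {(0,0), (0,5), (2,0), (2,5)}; {(0,0), (1,0), (2,0), (3,0)}; {(0,0), (1,5), (2,0), (3,5)}.
So G has 3 subgroups of order 4.

3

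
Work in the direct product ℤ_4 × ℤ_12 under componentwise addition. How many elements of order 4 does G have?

An element (a,b) has order lcm(ord(a), ord(b)); count pairs with lcm equal to 4.
Enumerating gives 12 such elements.

12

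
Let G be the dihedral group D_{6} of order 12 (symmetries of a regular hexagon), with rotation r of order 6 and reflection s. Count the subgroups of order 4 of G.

|G| = 12 and 4 | 12, so subgroups of order 4 are possible by Lagrange.
The subgroups of order 4 are: {e, r^3, r^2s, r^5s}; {e, r^3, s, r^3s}; {e, r^3, rs, r^4s}.
So G has 3 subgroups of order 4.

3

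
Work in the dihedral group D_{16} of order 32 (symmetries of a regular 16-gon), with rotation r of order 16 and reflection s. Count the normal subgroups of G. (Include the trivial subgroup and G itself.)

G has 36 subgroups. Checking conjugation-invariance by order — order 1: 1/1 normal; order 2: 1/17 normal; order 4: 1/9 normal; order 8: 1/5 normal; order 16: 3/3 normal; order 32: 1/1 normal.
Total normal subgroups: 8.

8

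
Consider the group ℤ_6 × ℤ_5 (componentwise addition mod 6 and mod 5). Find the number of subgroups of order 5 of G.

|G| = 30 and 5 | 30, so subgroups of order 5 are possible by Lagrange.
The subgroups of order 5 are: {(0,0), (0,1), (0,2), (0,3), (0,4)}.
So G has 1 subgroup of order 5.

1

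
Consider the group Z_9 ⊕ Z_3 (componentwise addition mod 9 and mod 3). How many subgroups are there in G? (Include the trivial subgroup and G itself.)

|G| = 27, so by Lagrange every subgroup order divides 27. Divisors: 1, 3, 9, 27.
Subgroups by order — order 1: 1; order 3: 4; order 9: 4; order 27: 1.
Total: 1 + 4 + 4 + 1 = 10.

10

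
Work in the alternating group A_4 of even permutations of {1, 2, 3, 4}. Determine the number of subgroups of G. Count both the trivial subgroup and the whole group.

|G| = 12, so by Lagrange every subgroup order divides 12. Divisors: 1, 2, 3, 4, 6, 12.
Subgroups by order — order 1: 1; order 2: 3; order 3: 4; order 4: 1; order 6: 0; order 12: 1.
Total: 1 + 3 + 4 + 1 + 0 + 1 = 10.

10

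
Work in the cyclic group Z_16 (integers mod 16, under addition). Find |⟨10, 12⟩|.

8

|⟨10⟩| = 8 and |⟨12⟩| = 4, so |H| is a multiple of lcm(8, 4) = 8 and divides |G| = 16.
Closing under the operation: H = {0, 2, 4, 6, 8, 10, 12, 14}, so |H| = 8.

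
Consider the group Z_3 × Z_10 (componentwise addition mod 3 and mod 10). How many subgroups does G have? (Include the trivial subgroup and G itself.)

8

|G| = 30, so by Lagrange every subgroup order divides 30. Divisors: 1, 2, 3, 5, 6, 10, 15, 30.
Subgroups by order — order 1: 1; order 2: 1; order 3: 1; order 5: 1; order 6: 1; order 10: 1; order 15: 1; order 30: 1.
Total: 1 + 1 + 1 + 1 + 1 + 1 + 1 + 1 = 8.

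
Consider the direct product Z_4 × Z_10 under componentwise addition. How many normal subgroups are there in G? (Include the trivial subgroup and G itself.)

16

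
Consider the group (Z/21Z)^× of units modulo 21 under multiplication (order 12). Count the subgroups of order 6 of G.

|G| = 12 and 6 | 12, so subgroups of order 6 are possible by Lagrange.
The subgroups of order 6 are: {1, 4, 10, 13, 16, 19}; {1, 2, 4, 8, 11, 16}; {1, 4, 5, 16, 17, 20}.
So G has 3 subgroups of order 6.

3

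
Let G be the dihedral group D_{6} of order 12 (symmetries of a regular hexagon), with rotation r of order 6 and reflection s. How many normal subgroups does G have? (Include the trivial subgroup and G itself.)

7

G has 16 subgroups. Checking conjugation-invariance by order — order 1: 1/1 normal; order 2: 1/7 normal; order 3: 1/1 normal; order 4: 0/3 normal; order 6: 3/3 normal; order 12: 1/1 normal.
Total normal subgroups: 7.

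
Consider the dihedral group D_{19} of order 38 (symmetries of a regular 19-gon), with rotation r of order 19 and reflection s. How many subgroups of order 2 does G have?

19

|G| = 38 and 2 | 38, so subgroups of order 2 are possible by Lagrange.
The subgroups of order 2 are: {e, r^10s}; {e, r^11s}; {e, r^12s}; {e, r^13s}; … (19 in all).
So G has 19 subgroups of order 2.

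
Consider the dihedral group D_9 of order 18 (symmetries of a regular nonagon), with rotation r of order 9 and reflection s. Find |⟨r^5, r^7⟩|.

|⟨r^5⟩| = 9 and |⟨r^7⟩| = 9, so |H| is a multiple of lcm(9, 9) = 9 and divides |G| = 18.
Closing under the operation: H = {e, r, r^2, r^3, r^4, r^5, r^6, r^7, r^8}, so |H| = 9.

9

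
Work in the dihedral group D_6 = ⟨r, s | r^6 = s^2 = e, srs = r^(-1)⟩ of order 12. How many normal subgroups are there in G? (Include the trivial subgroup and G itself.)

7

G has 16 subgroups. Checking conjugation-invariance by order — order 1: 1/1 normal; order 2: 1/7 normal; order 3: 1/1 normal; order 4: 0/3 normal; order 6: 3/3 normal; order 12: 1/1 normal.
Total normal subgroups: 7.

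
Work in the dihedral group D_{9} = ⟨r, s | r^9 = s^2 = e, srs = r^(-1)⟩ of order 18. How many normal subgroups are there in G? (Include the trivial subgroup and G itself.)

G has 16 subgroups. Checking conjugation-invariance by order — order 1: 1/1 normal; order 2: 0/9 normal; order 3: 1/1 normal; order 6: 0/3 normal; order 9: 1/1 normal; order 18: 1/1 normal.
Total normal subgroups: 4.

4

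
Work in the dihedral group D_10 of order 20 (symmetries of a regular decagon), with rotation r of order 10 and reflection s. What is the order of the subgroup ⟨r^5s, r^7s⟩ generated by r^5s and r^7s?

|⟨r^5s⟩| = 2 and |⟨r^7s⟩| = 2, so |H| is a multiple of lcm(2, 2) = 2 and divides |G| = 20.
Closing under the operation: H = {e, r^2, r^4, r^6, r^8, rs, r^3s, r^5s, r^7s, r^9s}, so |H| = 10.

10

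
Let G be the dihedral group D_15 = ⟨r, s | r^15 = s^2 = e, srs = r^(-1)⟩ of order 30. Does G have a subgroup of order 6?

Yes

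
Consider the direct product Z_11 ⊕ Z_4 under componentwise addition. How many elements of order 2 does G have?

1

An element (a,b) has order lcm(ord(a), ord(b)); count pairs with lcm equal to 2.
Enumerating gives 1 such elements.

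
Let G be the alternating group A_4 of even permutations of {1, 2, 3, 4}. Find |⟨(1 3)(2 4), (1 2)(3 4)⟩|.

4

|⟨(1 3)(2 4)⟩| = 2 and |⟨(1 2)(3 4)⟩| = 2, so |H| is a multiple of lcm(2, 2) = 2 and divides |G| = 12.
Closing under the operation: H = {e, (1 2)(3 4), (1 3)(2 4), (1 4)(2 3)}, so |H| = 4.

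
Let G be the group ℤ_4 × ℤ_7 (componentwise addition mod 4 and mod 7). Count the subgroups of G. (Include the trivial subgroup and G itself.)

6

|G| = 28, so by Lagrange every subgroup order divides 28. Divisors: 1, 2, 4, 7, 14, 28.
Subgroups by order — order 1: 1; order 2: 1; order 4: 1; order 7: 1; order 14: 1; order 28: 1.
Total: 1 + 1 + 1 + 1 + 1 + 1 = 6.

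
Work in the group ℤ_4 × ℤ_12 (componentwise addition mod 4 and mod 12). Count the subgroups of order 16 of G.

|G| = 48 and 16 | 48, so subgroups of order 16 are possible by Lagrange.
The subgroups of order 16 are: {(0,0), (0,3), (0,6), (0,9), (1,0), (1,3), (1,6), (1,9), (2,0), (2,3), (2,6), (2,9), (3,0), (3,3), (3,6), (3,9)}.
So G has 1 subgroup of order 16.

1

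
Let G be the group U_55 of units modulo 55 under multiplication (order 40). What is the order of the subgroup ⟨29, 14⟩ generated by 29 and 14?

20

|⟨29⟩| = 10 and |⟨14⟩| = 10, so |H| is a multiple of lcm(10, 10) = 10 and divides |G| = 40.
Closing under the operation: H = {1, 4, 6, 9, 14, 16, 19, 21, 24, 26, 29, 31, 34, 36, 39, 41, 46, 49, 51, 54}, so |H| = 20.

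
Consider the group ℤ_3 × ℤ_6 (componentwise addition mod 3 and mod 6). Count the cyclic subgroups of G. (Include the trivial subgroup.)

10

Group the elements of G by the cyclic subgroup they generate; each cyclic subgroup of order d accounts for φ(d) elements.
Cyclic subgroups by order — order 1: 1; order 2: 1; order 3: 4; order 6: 4.
Total: 10.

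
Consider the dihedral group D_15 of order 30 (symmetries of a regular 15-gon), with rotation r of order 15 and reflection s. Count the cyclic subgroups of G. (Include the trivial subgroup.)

19

Each element a generates a cyclic subgroup ⟨a⟩; distinct elements may generate the same one (a cyclic group of order d has φ(d) generators).
Cyclic subgroups by order — order 1: 1; order 2: 15; order 3: 1; order 5: 1; order 15: 1.
Total: 19.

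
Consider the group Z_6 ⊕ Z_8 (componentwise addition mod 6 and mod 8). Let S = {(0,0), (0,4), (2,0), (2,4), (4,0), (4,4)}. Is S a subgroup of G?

Yes

|S| = 6 divides |G| = 48, consistent with Lagrange.
S contains the identity, every element's inverse is in S, and S is closed under +: it is a subgroup.
In fact S = ⟨(4,4)⟩.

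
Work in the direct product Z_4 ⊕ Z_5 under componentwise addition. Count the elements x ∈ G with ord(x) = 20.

8

An element (a,b) has order lcm(ord(a), ord(b)); count pairs with lcm equal to 20.
Enumerating gives 8 such elements.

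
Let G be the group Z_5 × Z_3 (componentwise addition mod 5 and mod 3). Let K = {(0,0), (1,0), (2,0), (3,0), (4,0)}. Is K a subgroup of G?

|K| = 5 divides |G| = 15, consistent with Lagrange.
K contains the identity, every element's inverse is in K, and K is closed under +: it is a subgroup.
In fact K = ⟨(4,0)⟩.

Yes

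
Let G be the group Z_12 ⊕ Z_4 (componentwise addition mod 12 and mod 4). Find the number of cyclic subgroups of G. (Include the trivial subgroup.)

A cyclic subgroup of order d is generated by each of its φ(d) elements of order d, so the cyclic subgroups of order d number (#elements of order d)/φ(d).
Cyclic subgroups by order — order 1: 1; order 2: 3; order 3: 1; order 4: 6; order 6: 3; order 12: 6.
Total: 20.

20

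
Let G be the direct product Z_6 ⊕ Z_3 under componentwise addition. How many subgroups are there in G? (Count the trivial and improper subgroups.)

|G| = 18, so by Lagrange every subgroup order divides 18. Divisors: 1, 2, 3, 6, 9, 18.
Subgroups by order — order 1: 1; order 2: 1; order 3: 4; order 6: 4; order 9: 1; order 18: 1.
Total: 1 + 1 + 4 + 4 + 1 + 1 = 12.

12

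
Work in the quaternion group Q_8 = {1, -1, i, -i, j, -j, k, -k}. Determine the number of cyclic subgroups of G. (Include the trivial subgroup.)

A cyclic subgroup of order d is generated by each of its φ(d) elements of order d, so the cyclic subgroups of order d number (#elements of order d)/φ(d).
Cyclic subgroups by order — order 1: 1; order 2: 1; order 4: 3.
Total: 5.

5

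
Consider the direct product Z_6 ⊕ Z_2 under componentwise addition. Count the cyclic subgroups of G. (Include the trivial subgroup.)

8

Group the elements of G by the cyclic subgroup they generate; each cyclic subgroup of order d accounts for φ(d) elements.
Cyclic subgroups by order — order 1: 1; order 2: 3; order 3: 1; order 6: 3.
Total: 8.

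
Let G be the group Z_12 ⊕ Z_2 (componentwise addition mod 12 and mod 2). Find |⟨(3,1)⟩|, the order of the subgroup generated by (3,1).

The order of (3,1) in Z_12 × Z_2 is lcm(ord(3) in Z_12, ord(1) in Z_2).
ord(3) = 4 and ord(1) = 2, so |⟨(3,1)⟩| = lcm(4, 2) = 4.

4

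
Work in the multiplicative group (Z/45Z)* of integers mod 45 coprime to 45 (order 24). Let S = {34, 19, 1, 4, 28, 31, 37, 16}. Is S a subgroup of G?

No

Closure fails: 34 · 37 = 43 ∉ S. So S is not a subgroup.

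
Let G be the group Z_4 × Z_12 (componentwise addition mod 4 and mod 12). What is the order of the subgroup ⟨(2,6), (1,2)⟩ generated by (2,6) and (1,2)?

24

|⟨(2,6)⟩| = 2 and |⟨(1,2)⟩| = 12, so |H| is a multiple of lcm(2, 12) = 12 and divides |G| = 48.
Closing under the operation: H = {(0,0), (0,2), (0,4), (0,6), (0,8), (0,10), (1,0), (1,2), (1,4), (1,6), (1,8), (1,10), (2,0), (2,2), (2,4), (2,6), (2,8), (2,10), (3,0), (3,2), (3,4), (3,6), (3,8), (3,10)}, so |H| = 24.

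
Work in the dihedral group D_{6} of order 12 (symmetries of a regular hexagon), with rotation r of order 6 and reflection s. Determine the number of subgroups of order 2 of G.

7

|G| = 12 and 2 | 12, so subgroups of order 2 are possible by Lagrange.
The subgroups of order 2 are: {e, r^2s}; {e, r^3}; {e, r^3s}; {e, r^4s}; … (7 in all).
So G has 7 subgroups of order 2.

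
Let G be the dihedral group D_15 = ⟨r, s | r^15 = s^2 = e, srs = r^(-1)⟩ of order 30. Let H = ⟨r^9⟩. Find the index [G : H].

|⟨r^9⟩| = 5 and |G| = 30.
By Lagrange, [G : H] = |G|/|H| = 30/5 = 6.

6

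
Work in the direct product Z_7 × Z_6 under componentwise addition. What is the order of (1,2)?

21

The order of (1,2) in Z_7 × Z_6 is lcm(ord(1) in Z_7, ord(2) in Z_6).
ord(1) = 7 and ord(2) = 3, so |⟨(1,2)⟩| = lcm(7, 3) = 21.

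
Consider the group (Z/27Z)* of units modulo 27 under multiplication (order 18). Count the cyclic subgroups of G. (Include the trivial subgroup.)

6

Each element a generates a cyclic subgroup ⟨a⟩; distinct elements may generate the same one (a cyclic group of order d has φ(d) generators).
Cyclic subgroups by order — order 1: 1; order 2: 1; order 3: 1; order 6: 1; order 9: 1; order 18: 1.
Total: 6.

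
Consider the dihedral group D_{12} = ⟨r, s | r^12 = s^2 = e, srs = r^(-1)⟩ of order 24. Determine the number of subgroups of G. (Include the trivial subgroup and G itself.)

34

|G| = 24, so by Lagrange every subgroup order divides 24. Divisors: 1, 2, 3, 4, 6, 8, 12, 24.
Subgroups by order — order 1: 1; order 2: 13; order 3: 1; order 4: 7; order 6: 5; order 8: 3; order 12: 3; order 24: 1.
Total: 1 + 13 + 1 + 7 + 5 + 3 + 3 + 1 = 34.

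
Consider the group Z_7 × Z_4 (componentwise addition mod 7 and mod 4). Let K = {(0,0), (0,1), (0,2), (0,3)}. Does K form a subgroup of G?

Yes

|K| = 4 divides |G| = 28, consistent with Lagrange.
K contains the identity, every element's inverse is in K, and K is closed under +: it is a subgroup.
In fact K = ⟨(0,1)⟩.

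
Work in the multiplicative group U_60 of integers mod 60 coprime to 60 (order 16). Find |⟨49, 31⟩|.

4

|⟨49⟩| = 2 and |⟨31⟩| = 2, so |H| is a multiple of lcm(2, 2) = 2 and divides |G| = 16.
Closing under the operation: H = {1, 19, 31, 49}, so |H| = 4.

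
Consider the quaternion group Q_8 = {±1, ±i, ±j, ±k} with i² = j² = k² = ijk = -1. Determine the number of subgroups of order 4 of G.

3

|G| = 8 and 4 | 8, so subgroups of order 4 are possible by Lagrange.
The subgroups of order 4 are: {1, -1, i, -i}; {1, -1, j, -j}; {1, -1, k, -k}.
So G has 3 subgroups of order 4.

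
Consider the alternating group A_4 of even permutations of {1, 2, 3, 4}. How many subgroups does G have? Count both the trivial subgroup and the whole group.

|G| = 12, so by Lagrange every subgroup order divides 12. Divisors: 1, 2, 3, 4, 6, 12.
Subgroups by order — order 1: 1; order 2: 3; order 3: 4; order 4: 1; order 6: 0; order 12: 1.
Total: 1 + 3 + 4 + 1 + 0 + 1 = 10.

10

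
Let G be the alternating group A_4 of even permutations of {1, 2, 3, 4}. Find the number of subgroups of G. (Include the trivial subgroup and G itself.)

10

|G| = 12, so by Lagrange every subgroup order divides 12. Divisors: 1, 2, 3, 4, 6, 12.
Subgroups by order — order 1: 1; order 2: 3; order 3: 4; order 4: 1; order 6: 0; order 12: 1.
Total: 1 + 3 + 4 + 1 + 0 + 1 = 10.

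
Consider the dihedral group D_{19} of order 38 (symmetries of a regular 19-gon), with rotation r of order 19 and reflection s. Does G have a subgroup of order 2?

2 | 38. A subgroup of order 2 is {e, r^10s}.

Yes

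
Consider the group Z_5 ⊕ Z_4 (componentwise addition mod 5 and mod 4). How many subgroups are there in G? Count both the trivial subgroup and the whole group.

6

|G| = 20, so by Lagrange every subgroup order divides 20. Divisors: 1, 2, 4, 5, 10, 20.
Subgroups by order — order 1: 1; order 2: 1; order 4: 1; order 5: 1; order 10: 1; order 20: 1.
Total: 1 + 1 + 1 + 1 + 1 + 1 = 6.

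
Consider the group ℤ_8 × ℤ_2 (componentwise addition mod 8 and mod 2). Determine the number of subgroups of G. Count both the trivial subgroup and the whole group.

|G| = 16, so by Lagrange every subgroup order divides 16. Divisors: 1, 2, 4, 8, 16.
Subgroups by order — order 1: 1; order 2: 3; order 4: 3; order 8: 3; order 16: 1.
Total: 1 + 3 + 3 + 3 + 1 = 11.

11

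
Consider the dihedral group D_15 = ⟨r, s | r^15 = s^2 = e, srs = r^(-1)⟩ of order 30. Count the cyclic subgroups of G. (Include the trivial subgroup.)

A cyclic subgroup of order d is generated by each of its φ(d) elements of order d, so the cyclic subgroups of order d number (#elements of order d)/φ(d).
Cyclic subgroups by order — order 1: 1; order 2: 15; order 3: 1; order 5: 1; order 15: 1.
Total: 19.

19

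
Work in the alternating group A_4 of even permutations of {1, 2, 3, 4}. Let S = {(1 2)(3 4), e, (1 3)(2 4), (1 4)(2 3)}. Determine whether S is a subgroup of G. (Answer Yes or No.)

|S| = 4 divides |G| = 12, consistent with Lagrange.
S contains the identity, every element's inverse is in S, and S is closed under ∘: it is a subgroup.

Yes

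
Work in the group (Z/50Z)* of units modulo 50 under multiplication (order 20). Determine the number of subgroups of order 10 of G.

1

|G| = 20 and 10 | 20, so subgroups of order 10 are possible by Lagrange.
The subgroups of order 10 are: {1, 9, 11, 19, 21, 29, 31, 39, 41, 49}.
So G has 1 subgroup of order 10.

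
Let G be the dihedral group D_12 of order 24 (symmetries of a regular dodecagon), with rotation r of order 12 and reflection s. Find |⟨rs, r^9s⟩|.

6

|⟨rs⟩| = 2 and |⟨r^9s⟩| = 2, so |H| is a multiple of lcm(2, 2) = 2 and divides |G| = 24.
Closing under the operation: H = {e, r^4, r^8, rs, r^5s, r^9s}, so |H| = 6.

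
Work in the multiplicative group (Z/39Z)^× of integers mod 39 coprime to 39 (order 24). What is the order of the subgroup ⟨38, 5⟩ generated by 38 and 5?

8

|⟨38⟩| = 2 and |⟨5⟩| = 4, so |H| is a multiple of lcm(2, 4) = 4 and divides |G| = 24.
Closing under the operation: H = {1, 5, 8, 14, 25, 31, 34, 38}, so |H| = 8.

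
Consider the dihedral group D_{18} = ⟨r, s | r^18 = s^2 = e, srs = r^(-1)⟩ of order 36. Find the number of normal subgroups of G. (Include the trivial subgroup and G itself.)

9

G has 45 subgroups. Checking conjugation-invariance by order — order 1: 1/1 normal; order 2: 1/19 normal; order 3: 1/1 normal; order 4: 0/9 normal; order 6: 1/7 normal; order 9: 1/1 normal; order 12: 0/3 normal; order 18: 3/3 normal; order 36: 1/1 normal.
Total normal subgroups: 9.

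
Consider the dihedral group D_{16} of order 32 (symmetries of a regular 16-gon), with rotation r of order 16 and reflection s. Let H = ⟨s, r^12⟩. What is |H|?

|⟨s⟩| = 2 and |⟨r^12⟩| = 4, so |H| is a multiple of lcm(2, 4) = 4 and divides |G| = 32.
Closing under the operation: H = {e, r^4, r^8, r^12, s, r^4s, r^8s, r^12s}, so |H| = 8.

8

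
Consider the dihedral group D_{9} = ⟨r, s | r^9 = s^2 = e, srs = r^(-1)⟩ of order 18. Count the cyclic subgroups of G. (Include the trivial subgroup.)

Each element a generates a cyclic subgroup ⟨a⟩; distinct elements may generate the same one (a cyclic group of order d has φ(d) generators).
Cyclic subgroups by order — order 1: 1; order 2: 9; order 3: 1; order 9: 1.
Total: 12.

12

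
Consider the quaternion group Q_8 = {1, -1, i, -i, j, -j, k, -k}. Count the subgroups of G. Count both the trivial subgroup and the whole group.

6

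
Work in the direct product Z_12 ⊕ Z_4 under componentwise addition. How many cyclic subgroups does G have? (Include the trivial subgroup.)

A cyclic subgroup of order d is generated by each of its φ(d) elements of order d, so the cyclic subgroups of order d number (#elements of order d)/φ(d).
Cyclic subgroups by order — order 1: 1; order 2: 3; order 3: 1; order 4: 6; order 6: 3; order 12: 6.
Total: 20.

20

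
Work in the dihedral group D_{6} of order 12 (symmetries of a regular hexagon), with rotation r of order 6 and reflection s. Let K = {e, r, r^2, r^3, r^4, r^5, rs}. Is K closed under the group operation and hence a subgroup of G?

|K| = 7 does not divide |G| = 12, so by Lagrange K is not a subgroup.

No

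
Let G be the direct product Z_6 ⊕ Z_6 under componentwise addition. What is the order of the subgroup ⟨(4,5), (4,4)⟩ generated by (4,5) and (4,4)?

|⟨(4,5)⟩| = 6 and |⟨(4,4)⟩| = 3, so |H| is a multiple of lcm(6, 3) = 6 and divides |G| = 36.
Closing under the operation: H = {(0,0), (0,1), (0,2), (0,3), (0,4), (0,5), (2,0), (2,1), (2,2), (2,3), (2,4), (2,5), (4,0), (4,1), (4,2), (4,3), (4,4), (4,5)}, so |H| = 18.

18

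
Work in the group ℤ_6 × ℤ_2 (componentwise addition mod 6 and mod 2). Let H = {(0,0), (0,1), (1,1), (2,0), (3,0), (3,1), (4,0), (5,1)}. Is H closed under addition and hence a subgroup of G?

No

|H| = 8 does not divide |G| = 12, so by Lagrange H is not a subgroup.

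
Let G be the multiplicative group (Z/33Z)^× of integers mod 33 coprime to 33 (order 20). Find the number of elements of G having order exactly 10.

12

Enumerating element orders in G gives 12 elements of order 10.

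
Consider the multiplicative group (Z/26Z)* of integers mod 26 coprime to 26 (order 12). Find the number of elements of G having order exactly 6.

The elements of order 6 are: 17, 23.
That's 2.

2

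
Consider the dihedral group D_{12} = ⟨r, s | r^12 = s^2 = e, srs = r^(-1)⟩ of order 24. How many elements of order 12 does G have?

The elements of order 12 are: r, r^5, r^7, r^11.
That's 4.

4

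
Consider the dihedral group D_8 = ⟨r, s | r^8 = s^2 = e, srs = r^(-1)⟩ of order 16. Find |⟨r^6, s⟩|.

|⟨r^6⟩| = 4 and |⟨s⟩| = 2, so |H| is a multiple of lcm(4, 2) = 4 and divides |G| = 16.
Closing under the operation: H = {e, r^2, r^4, r^6, s, r^2s, r^4s, r^6s}, so |H| = 8.

8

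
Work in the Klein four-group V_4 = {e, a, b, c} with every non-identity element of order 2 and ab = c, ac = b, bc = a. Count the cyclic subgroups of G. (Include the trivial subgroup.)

4

Each element a generates a cyclic subgroup ⟨a⟩; distinct elements may generate the same one (a cyclic group of order d has φ(d) generators).
Cyclic subgroups by order — order 1: 1; order 2: 3.
Total: 4.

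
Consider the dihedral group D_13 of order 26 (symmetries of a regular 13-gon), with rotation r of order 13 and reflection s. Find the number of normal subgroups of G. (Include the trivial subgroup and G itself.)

G has 16 subgroups. Checking conjugation-invariance by order — order 1: 1/1 normal; order 2: 0/13 normal; order 13: 1/1 normal; order 26: 1/1 normal.
Total normal subgroups: 3.

3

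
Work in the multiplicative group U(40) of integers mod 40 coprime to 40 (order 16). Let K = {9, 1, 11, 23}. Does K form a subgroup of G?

23 ∈ K but its inverse 7 ∉ K, so K is not a subgroup.

No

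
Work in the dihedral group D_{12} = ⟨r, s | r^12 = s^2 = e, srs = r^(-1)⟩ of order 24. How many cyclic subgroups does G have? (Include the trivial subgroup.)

Each element a generates a cyclic subgroup ⟨a⟩; distinct elements may generate the same one (a cyclic group of order d has φ(d) generators).
Cyclic subgroups by order — order 1: 1; order 2: 13; order 3: 1; order 4: 1; order 6: 1; order 12: 1.
Total: 18.

18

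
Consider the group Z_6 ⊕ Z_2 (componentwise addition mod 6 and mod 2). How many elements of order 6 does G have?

6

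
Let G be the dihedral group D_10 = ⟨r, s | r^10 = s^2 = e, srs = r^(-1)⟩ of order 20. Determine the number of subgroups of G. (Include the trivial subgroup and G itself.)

|G| = 20, so by Lagrange every subgroup order divides 20. Divisors: 1, 2, 4, 5, 10, 20.
Subgroups by order — order 1: 1; order 2: 11; order 4: 5; order 5: 1; order 10: 3; order 20: 1.
Total: 1 + 11 + 5 + 1 + 3 + 1 = 22.

22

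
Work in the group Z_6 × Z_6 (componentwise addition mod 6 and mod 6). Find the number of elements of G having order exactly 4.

0

An element (a,b) has order lcm(ord(a), ord(b)); count pairs with lcm equal to 4.
Enumerating gives 0 such elements.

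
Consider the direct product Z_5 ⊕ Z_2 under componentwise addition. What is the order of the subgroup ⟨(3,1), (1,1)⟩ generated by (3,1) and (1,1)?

10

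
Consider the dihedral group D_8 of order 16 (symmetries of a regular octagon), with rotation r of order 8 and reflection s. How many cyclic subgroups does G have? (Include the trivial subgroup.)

Each element a generates a cyclic subgroup ⟨a⟩; distinct elements may generate the same one (a cyclic group of order d has φ(d) generators).
Cyclic subgroups by order — order 1: 1; order 2: 9; order 4: 1; order 8: 1.
Total: 12.

12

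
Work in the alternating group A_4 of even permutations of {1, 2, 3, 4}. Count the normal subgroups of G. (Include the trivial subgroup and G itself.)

G has 10 subgroups. Checking conjugation-invariance by order — order 1: 1/1 normal; order 2: 0/3 normal; order 3: 0/4 normal; order 4: 1/1 normal; order 12: 1/1 normal.
Total normal subgroups: 3.

3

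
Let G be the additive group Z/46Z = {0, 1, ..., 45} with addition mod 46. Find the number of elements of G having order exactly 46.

22

In a cyclic group of order 46, the number of elements of order d (for d | 46) is φ(d).
φ(46) = 22.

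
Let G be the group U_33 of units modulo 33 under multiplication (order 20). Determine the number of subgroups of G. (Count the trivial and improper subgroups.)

|G| = 20, so by Lagrange every subgroup order divides 20. Divisors: 1, 2, 4, 5, 10, 20.
Subgroups by order — order 1: 1; order 2: 3; order 4: 1; order 5: 1; order 10: 3; order 20: 1.
Total: 1 + 3 + 1 + 1 + 3 + 1 = 10.

10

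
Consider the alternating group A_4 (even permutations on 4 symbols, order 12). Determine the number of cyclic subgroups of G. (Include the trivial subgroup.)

8

Each element a generates a cyclic subgroup ⟨a⟩; distinct elements may generate the same one (a cyclic group of order d has φ(d) generators).
Cyclic subgroups by order — order 1: 1; order 2: 3; order 3: 4.
Total: 8.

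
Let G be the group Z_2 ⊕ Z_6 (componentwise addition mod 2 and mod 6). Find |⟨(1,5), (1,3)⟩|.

|⟨(1,5)⟩| = 6 and |⟨(1,3)⟩| = 2, so |H| is a multiple of lcm(6, 2) = 6 and divides |G| = 12.
Closing under the operation: H = {(0,0), (0,2), (0,4), (1,1), (1,3), (1,5)}, so |H| = 6.

6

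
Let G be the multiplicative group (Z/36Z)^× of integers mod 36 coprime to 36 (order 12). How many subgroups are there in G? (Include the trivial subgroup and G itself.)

10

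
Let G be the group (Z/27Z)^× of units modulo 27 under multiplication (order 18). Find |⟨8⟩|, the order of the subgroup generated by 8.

6

Compute successive powers of 8 mod 27: 8, 10, 26, 19, 17, 1; 8^6 ≡ 1 (mod 27).
So |⟨8⟩| = 6.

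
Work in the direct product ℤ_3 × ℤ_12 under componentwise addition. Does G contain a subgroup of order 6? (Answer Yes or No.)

6 | 36. A subgroup of order 6 is {(0,0), (0,2), (0,4), (0,6), (0,8), (0,10)}.

Yes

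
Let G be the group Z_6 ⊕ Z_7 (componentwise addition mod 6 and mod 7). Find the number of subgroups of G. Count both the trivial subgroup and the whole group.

|G| = 42, so by Lagrange every subgroup order divides 42. Divisors: 1, 2, 3, 6, 7, 14, 21, 42.
Subgroups by order — order 1: 1; order 2: 1; order 3: 1; order 6: 1; order 7: 1; order 14: 1; order 21: 1; order 42: 1.
Total: 1 + 1 + 1 + 1 + 1 + 1 + 1 + 1 = 8.

8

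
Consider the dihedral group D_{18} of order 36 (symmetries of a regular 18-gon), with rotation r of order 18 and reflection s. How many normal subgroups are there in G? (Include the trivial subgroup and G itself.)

G has 45 subgroups. Checking conjugation-invariance by order — order 1: 1/1 normal; order 2: 1/19 normal; order 3: 1/1 normal; order 4: 0/9 normal; order 6: 1/7 normal; order 9: 1/1 normal; order 12: 0/3 normal; order 18: 3/3 normal; order 36: 1/1 normal.
Total normal subgroups: 9.

9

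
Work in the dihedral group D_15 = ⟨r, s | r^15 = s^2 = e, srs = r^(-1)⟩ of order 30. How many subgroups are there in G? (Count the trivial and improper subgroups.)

28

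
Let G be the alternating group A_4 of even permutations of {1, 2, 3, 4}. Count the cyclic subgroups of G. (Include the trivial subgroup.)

8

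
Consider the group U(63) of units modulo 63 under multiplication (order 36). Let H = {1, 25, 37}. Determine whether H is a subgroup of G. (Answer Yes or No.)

37 ∈ H but its inverse 46 ∉ H, so H is not a subgroup.

No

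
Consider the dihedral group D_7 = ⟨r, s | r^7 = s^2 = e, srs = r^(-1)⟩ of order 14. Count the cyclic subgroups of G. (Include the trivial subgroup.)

9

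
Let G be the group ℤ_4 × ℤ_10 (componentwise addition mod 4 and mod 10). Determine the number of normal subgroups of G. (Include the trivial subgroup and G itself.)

G is abelian, so every subgroup is normal.
G has 16 subgroups in total, hence 16 normal subgroups.

16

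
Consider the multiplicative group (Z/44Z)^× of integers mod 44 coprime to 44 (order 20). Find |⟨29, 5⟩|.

|⟨29⟩| = 10 and |⟨5⟩| = 5, so |H| is a multiple of lcm(10, 5) = 10 and divides |G| = 20.
Closing under the operation: H = {1, 5, 9, 13, 17, 21, 25, 29, 37, 41}, so |H| = 10.

10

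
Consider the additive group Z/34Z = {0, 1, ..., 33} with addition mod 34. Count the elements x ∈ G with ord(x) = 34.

16

In a cyclic group of order 34, the number of elements of order d (for d | 34) is φ(d).
φ(34) = 16.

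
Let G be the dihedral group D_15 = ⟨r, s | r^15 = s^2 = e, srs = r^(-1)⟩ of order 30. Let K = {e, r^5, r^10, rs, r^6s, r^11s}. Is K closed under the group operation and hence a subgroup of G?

|K| = 6 divides |G| = 30, consistent with Lagrange.
K contains the identity, every element's inverse is in K, and K is closed under ·: it is a subgroup.

Yes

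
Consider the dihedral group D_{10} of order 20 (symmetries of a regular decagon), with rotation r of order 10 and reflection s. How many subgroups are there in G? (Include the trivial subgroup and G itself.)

|G| = 20, so by Lagrange every subgroup order divides 20. Divisors: 1, 2, 4, 5, 10, 20.
Subgroups by order — order 1: 1; order 2: 11; order 4: 5; order 5: 1; order 10: 3; order 20: 1.
Total: 1 + 11 + 5 + 1 + 3 + 1 = 22.

22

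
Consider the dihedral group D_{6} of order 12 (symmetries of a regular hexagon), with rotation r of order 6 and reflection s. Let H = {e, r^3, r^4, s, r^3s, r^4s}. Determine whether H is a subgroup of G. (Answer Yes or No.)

No

r^4 ∈ H but its inverse r^2 ∉ H, so H is not a subgroup.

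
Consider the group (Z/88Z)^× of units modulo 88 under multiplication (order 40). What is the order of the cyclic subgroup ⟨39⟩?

10

Compute successive powers of 39 mod 88: 39, 25, 7, 9, 87, 49, 63, 81, …; 39^10 ≡ 1 (mod 88).
So |⟨39⟩| = 10.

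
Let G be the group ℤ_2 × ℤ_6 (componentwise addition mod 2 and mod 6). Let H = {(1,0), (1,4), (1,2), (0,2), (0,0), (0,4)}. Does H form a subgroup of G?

|H| = 6 divides |G| = 12, consistent with Lagrange.
H contains the identity, every element's inverse is in H, and H is closed under +: it is a subgroup.
In fact H = ⟨(1,2)⟩.

Yes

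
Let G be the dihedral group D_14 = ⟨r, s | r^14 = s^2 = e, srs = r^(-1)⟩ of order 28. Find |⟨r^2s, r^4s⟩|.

|⟨r^2s⟩| = 2 and |⟨r^4s⟩| = 2, so |H| is a multiple of lcm(2, 2) = 2 and divides |G| = 28.
Closing under the operation: H = {e, r^2, r^4, r^6, r^8, r^10, r^12, s, r^2s, r^4s, r^6s, r^8s, r^10s, r^12s}, so |H| = 14.

14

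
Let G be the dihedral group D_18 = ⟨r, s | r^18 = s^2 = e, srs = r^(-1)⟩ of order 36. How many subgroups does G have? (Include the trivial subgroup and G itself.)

45

|G| = 36, so by Lagrange every subgroup order divides 36. Divisors: 1, 2, 3, 4, 6, 9, 12, 18, 36.
Subgroups by order — order 1: 1; order 2: 19; order 3: 1; order 4: 9; order 6: 7; order 9: 1; order 12: 3; order 18: 3; order 36: 1.
Total: 1 + 19 + 1 + 9 + 7 + 1 + 3 + 3 + 1 = 45.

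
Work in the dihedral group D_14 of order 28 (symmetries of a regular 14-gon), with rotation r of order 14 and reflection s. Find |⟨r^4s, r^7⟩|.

|⟨r^4s⟩| = 2 and |⟨r^7⟩| = 2, so |H| is a multiple of lcm(2, 2) = 2 and divides |G| = 28.
Closing under the operation: H = {e, r^7, r^4s, r^11s}, so |H| = 4.

4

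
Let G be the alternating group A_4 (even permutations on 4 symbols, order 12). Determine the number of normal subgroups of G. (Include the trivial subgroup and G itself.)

G has 10 subgroups. Checking conjugation-invariance by order — order 1: 1/1 normal; order 2: 0/3 normal; order 3: 0/4 normal; order 4: 1/1 normal; order 12: 1/1 normal.
Total normal subgroups: 3.

3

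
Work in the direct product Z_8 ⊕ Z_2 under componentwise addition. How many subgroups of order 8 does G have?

3

|G| = 16 and 8 | 16, so subgroups of order 8 are possible by Lagrange.
The subgroups of order 8 are: {(0,0), (0,1), (2,0), (2,1), (4,0), (4,1), (6,0), (6,1)}; {(0,0), (1,0), (2,0), (3,0), (4,0), (5,0), (6,0), (7,0)}; {(0,0), (1,1), (2,0), (3,1), (4,0), (5,1), (6,0), (7,1)}.
So G has 3 subgroups of order 8.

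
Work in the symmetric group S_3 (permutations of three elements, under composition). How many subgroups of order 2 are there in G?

3

|G| = 6 and 2 | 6, so subgroups of order 2 are possible by Lagrange.
The subgroups of order 2 are: {e, (1 2)}; {e, (1 3)}; {e, (2 3)}.
So G has 3 subgroups of order 2.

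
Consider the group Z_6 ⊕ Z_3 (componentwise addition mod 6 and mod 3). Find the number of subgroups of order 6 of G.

4

|G| = 18 and 6 | 18, so subgroups of order 6 are possible by Lagrange.
The subgroups of order 6 are: {(0,0), (0,1), (0,2), (3,0), (3,1), (3,2)}; {(0,0), (1,0), (2,0), (3,0), (4,0), (5,0)}; {(0,0), (1,1), (2,2), (3,0), (4,1), (5,2)}; {(0,0), (1,2), (2,1), (3,0), (4,2), (5,1)}.
So G has 4 subgroups of order 6.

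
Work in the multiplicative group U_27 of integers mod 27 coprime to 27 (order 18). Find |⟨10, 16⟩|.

9

|⟨10⟩| = 3 and |⟨16⟩| = 9, so |H| is a multiple of lcm(3, 9) = 9 and divides |G| = 18.
Closing under the operation: H = {1, 4, 7, 10, 13, 16, 19, 22, 25}, so |H| = 9.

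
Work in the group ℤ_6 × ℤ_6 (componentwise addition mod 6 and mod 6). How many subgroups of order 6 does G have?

12

|G| = 36 and 6 | 36, so subgroups of order 6 are possible by Lagrange.
The subgroups of order 6 are: {(0,0), (0,1), (0,2), (0,3), (0,4), (0,5)}; {(0,0), (0,2), (0,4), (3,0), (3,2), (3,4)}; {(0,0), (0,2), (0,4), (3,1), (3,3), (3,5)}; {(0,0), (0,3), (2,0), (2,3), (4,0), (4,3)}; … (12 in all).
So G has 12 subgroups of order 6.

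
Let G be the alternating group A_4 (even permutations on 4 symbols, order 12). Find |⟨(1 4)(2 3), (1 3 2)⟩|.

12

|⟨(1 4)(2 3)⟩| = 2 and |⟨(1 3 2)⟩| = 3, so |H| is a multiple of lcm(2, 3) = 6 and divides |G| = 12.
Closing {(1 4)(2 3), (1 3 2)} under the group operation gives all of G, so |H| = 12.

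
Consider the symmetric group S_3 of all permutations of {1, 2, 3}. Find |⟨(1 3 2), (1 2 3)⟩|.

|⟨(1 3 2)⟩| = 3 and |⟨(1 2 3)⟩| = 3, so |H| is a multiple of lcm(3, 3) = 3 and divides |G| = 6.
Closing under the operation: H = {e, (1 2 3), (1 3 2)}, so |H| = 3.

3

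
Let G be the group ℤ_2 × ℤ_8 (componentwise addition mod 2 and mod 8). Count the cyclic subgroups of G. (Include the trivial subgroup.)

A cyclic subgroup of order d is generated by each of its φ(d) elements of order d, so the cyclic subgroups of order d number (#elements of order d)/φ(d).
Cyclic subgroups by order — order 1: 1; order 2: 3; order 4: 2; order 8: 2.
Total: 8.

8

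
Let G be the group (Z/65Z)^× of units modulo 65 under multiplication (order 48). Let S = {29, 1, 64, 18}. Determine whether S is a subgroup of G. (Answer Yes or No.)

18 ∈ S but its inverse 47 ∉ S, so S is not a subgroup.

No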